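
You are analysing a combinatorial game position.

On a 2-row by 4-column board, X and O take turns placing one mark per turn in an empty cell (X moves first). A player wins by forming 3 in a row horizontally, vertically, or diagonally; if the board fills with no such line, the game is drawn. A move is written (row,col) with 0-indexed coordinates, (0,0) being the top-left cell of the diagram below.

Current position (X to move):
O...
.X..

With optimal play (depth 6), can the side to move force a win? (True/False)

X winning at [O.../.X..]: True

[O.../.X..] X move#1: (0,1):+0/OX../.X.., (0,2):+0/O.X./.X.., (0,3):+0/O..X/.X.., (1,0):+0/O.../XX.., (1,2):+1/O.../.XX.*, (1,3):+0/O.../.X.X
[O.../.XX.] O move#2: (0,1):-1/OO../.XX.*, (0,2):-1/O.O./.XX., (0,3):-1/O..O/.XX., (1,0):-1/O.../OXX., (1,3):-1/O.../.XXO
[OO../.XX.] X move#3: (0,2):+1/OOX./.XX.*, (0,3):-1/OO.X/.XX., (1,0):+1/OO../XXX., (1,3):+1/OO../.XXX
[OOX./.XX.] O move#4: (0,3):-1/OOXO/.XX.*, (1,0):-1/OOX./OXX., (1,3):-1/OOX./.XXO
[OOXO/.XX.] X move#5: (1,0):+1/OOXO/XXX.*, (1,3):+1/OOXO/.XXX
[OOXO/XXX.] end (terminal -1, O#6); searched O.../.X.. to 6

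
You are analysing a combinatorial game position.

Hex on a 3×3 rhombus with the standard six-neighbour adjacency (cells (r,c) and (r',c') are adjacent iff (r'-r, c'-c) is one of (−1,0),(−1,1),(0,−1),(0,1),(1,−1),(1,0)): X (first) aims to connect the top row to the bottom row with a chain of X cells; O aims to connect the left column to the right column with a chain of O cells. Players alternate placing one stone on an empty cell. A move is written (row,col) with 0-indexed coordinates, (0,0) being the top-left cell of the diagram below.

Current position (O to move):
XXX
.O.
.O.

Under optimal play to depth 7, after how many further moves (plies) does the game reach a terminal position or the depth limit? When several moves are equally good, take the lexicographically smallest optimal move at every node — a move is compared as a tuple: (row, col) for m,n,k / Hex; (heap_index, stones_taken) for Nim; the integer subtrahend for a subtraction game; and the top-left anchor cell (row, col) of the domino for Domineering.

PV length from [XXX/.O./.O.]: 3 plies

p1 O@[XXX/.O./.O.]: (1,0)[XXX/OO./.O.]+1* (1,2)[XXX/.OO/.O.]+1 (2,0)[XXX/.O./OO.]+1 (2,2)[XXX/.O./.OO]+1
p2 X@[XXX/OO./.O.]: (1,2)[XXX/OOX/.O.]-1* (2,0)[XXX/OO./XO.]-1 (2,2)[XXX/OO./.OX]-1
p3 O@[XXX/OOX/.O.]: (2,0)[XXX/OOX/OO.]-1 (2,2)[XXX/OOX/.OO]+1*
p4 X@[XXX/OOX/.OO] terminal -1; root [XXX/.O./.O.] d7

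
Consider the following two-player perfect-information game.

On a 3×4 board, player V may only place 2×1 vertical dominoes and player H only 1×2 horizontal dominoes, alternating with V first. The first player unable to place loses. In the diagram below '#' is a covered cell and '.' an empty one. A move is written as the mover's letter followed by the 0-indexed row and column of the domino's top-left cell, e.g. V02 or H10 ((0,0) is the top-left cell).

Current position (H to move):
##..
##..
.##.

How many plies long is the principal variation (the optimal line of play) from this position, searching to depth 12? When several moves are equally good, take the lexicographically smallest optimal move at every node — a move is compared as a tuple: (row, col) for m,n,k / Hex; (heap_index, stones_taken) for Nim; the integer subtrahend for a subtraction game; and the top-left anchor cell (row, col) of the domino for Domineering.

PV length from [##../##../.##.]: 1 ply

ply 1, H at ##../##../.##. | H02=-1→####/##../.##.; H12=+1→##../####/.##.*
ply 2: ##../####/.##. is terminal -1 (V); from ##../##../.##. depth 12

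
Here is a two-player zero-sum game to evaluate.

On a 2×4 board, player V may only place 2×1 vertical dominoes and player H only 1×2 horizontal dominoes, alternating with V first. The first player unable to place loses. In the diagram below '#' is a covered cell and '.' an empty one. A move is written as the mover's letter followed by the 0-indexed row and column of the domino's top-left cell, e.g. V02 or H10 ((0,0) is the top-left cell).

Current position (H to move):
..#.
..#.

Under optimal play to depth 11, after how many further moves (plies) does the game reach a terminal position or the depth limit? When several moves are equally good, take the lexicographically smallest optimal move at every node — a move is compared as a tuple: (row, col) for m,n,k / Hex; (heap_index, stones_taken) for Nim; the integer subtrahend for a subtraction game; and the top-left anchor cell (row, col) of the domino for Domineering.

p1 H@[..#./..#.]: H00[###./..#.]+1* H10[..#./###.]+1
p2 V@[###./..#.]: V03[####/..##]-1*
p3 H@[####/..##]: H10[####/####]+1*
p4 V@[####/####] terminal -1; root [..#./..#.] d11

PV length from [..#./..#.]: 3 plies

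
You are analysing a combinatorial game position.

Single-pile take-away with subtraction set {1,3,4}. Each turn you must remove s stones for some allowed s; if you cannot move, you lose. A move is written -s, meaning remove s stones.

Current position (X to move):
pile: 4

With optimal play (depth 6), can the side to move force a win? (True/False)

ply 1, X at 4 | -1=-1→3; -3=-1→1; -4=+1→0*
ply 2: 0 is terminal -1 (O); from 4 depth 6

X winning at [4]: True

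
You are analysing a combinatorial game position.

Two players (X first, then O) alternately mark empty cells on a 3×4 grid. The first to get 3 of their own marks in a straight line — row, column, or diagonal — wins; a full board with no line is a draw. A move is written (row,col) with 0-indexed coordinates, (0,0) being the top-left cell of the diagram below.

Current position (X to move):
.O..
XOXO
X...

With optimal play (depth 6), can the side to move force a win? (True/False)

p1 X@[.O../XOXO/X...]: (0,0)[XO../XOXO/X...]+1* (0,2)[.OX./XOXO/X...]-1 (0,3)[.O.X/XOXO/X...]-1 (2,1)[.O../XOXO/XX..]+1 (2,2)[.O../XOXO/X.X.]-1 (2,3)[.O../XOXO/X..X]-1
p2 O@[XO../XOXO/X...] terminal -1; root [.O../XOXO/X...] d6

X winning at [.O../XOXO/X...]: True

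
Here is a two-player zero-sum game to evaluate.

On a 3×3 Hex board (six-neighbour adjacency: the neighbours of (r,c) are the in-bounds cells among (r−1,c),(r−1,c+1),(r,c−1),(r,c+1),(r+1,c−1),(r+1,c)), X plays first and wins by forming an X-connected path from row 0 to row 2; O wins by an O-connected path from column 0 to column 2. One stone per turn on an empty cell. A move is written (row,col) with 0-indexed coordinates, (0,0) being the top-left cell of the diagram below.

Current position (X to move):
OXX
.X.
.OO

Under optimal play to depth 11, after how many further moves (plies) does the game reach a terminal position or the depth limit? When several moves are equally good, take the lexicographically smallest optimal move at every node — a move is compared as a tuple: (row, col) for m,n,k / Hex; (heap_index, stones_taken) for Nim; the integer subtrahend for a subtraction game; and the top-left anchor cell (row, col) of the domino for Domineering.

PV length from [OXX/.X./.OO]: 1 ply

ply 1, X at OXX/.X./.OO | (1,0)=-1→OXX/XX./.OO; (1,2)=-1→OXX/.XX/.OO; (2,0)=+1→OXX/.X./XOO*
ply 2: OXX/.X./XOO is terminal -1 (O); from OXX/.X./.OO depth 11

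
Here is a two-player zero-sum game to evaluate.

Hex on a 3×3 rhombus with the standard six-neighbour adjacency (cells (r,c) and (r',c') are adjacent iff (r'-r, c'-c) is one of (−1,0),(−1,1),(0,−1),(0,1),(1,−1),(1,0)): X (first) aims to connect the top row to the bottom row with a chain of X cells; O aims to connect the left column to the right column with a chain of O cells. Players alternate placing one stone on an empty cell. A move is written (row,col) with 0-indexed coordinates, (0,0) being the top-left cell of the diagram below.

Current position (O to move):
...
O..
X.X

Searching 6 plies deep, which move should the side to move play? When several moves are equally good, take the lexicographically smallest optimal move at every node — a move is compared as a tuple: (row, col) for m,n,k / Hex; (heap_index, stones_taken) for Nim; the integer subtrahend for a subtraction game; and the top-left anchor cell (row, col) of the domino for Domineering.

ply 1, O at .../O../X.X | (0,0)=-1→O../O../X.X; (0,1)=-1→.O./O../X.X; (0,2)=+1→..O/O../X.X*; (1,1)=+1→.../OO./X.X; (1,2)=-1→.../O.O/X.X; (2,1)=-1→.../O../XOX
ply 2, X at ..O/O../X.X | (0,0)=-1→X.O/O../X.X*; (0,1)=-1→.XO/O../X.X; (1,1)=-1→..O/OX./X.X; (1,2)=-1→..O/O.X/X.X; (2,1)=-1→..O/O../XXX
ply 3, O at X.O/O../X.X | (0,1)=+1→XOO/O../X.X*; (1,1)=+1→X.O/OO./X.X; (1,2)=+1→X.O/O.O/X.X; (2,1)=+1→X.O/O../XOX
ply 4: XOO/O../X.X is terminal -1 (X); from .../O../X.X depth 6

O's best at [.../O../X.X]: (0,2)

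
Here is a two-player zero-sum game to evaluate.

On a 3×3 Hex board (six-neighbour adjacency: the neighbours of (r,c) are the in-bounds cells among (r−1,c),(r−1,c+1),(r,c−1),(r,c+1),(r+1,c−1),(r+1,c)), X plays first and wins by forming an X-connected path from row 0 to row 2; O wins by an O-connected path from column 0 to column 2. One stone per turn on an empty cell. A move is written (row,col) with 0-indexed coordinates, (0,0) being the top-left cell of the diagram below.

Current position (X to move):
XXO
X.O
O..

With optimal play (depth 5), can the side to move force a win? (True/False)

[XXO/X.O/O..] X move#1: (1,1):-1/XXO/XXO/O..*, (2,1):-1/XXO/X.O/OX., (2,2):-1/XXO/X.O/O.X
[XXO/XXO/O..] O move#2: (2,1):+1/XXO/XXO/OO.*, (2,2):-1/XXO/XXO/O.O
[XXO/XXO/OO.] end (terminal -1, X#3); searched XXO/X.O/O.. to 5

X winning at [XXO/X.O/O..]: False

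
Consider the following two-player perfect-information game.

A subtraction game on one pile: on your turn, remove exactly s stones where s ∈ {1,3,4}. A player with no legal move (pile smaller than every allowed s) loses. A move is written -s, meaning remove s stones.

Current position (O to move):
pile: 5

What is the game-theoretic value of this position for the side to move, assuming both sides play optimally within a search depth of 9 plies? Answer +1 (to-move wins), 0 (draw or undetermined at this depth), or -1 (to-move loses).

value(5, O) = +1

p1 O@[5]: -1[4]-1 -3[2]+1* -4[1]-1
p2 X@[2]: -1[1]-1*
p3 O@[1]: -1[0]+1*
p4 X@[0] terminal -1; root [5] d9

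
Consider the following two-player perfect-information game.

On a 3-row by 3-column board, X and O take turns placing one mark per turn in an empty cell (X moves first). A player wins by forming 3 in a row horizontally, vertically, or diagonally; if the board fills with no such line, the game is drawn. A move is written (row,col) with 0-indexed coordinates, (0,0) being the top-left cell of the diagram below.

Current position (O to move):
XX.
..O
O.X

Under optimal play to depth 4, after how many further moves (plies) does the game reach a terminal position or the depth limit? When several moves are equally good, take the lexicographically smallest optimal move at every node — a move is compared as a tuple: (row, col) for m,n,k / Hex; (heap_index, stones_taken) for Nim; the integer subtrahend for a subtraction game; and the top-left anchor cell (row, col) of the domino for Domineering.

PV length from [XX./..O/O.X]: 2 plies

p1 O@[XX./..O/O.X]: (0,2)[XXO/..O/O.X]-1* (1,0)[XX./O.O/O.X]-1 (1,1)[XX./.OO/O.X]-1 (2,1)[XX./..O/OOX]-1
p2 X@[XXO/..O/O.X]: (1,0)[XXO/X.O/O.X]-1 (1,1)[XXO/.XO/O.X]+1* (2,1)[XXO/..O/OXX]-1
p3 O@[XXO/.XO/O.X] terminal -1; root [XX./..O/O.X] d4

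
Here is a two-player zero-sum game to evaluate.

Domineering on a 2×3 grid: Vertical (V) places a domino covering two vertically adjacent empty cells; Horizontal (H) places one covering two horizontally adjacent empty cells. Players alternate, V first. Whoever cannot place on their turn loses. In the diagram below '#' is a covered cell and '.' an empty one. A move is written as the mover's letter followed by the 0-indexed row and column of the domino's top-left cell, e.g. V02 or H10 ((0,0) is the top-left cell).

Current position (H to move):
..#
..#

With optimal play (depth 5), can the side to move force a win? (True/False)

[..#/..#] H move#1: H00:+1/###/..#*, H10:+1/..#/###
[###/..#] end (terminal -1, V#2); searched ..#/..# to 5

H winning at [..#/..#]: True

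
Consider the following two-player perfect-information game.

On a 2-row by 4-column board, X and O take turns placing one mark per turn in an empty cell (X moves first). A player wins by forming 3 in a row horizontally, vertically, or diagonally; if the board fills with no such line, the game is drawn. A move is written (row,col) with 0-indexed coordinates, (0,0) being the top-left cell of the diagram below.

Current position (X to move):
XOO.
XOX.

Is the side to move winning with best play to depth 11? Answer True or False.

X winning at [XOO./XOX.]: False

ply 1, X at XOO./XOX. | (0,3)=+0→XOOX/XOX.*; (1,3)=-1→XOO./XOXX
ply 2, O at XOOX/XOX. | (1,3)=+0→XOOX/XOXO*
ply 3: XOOX/XOXO is terminal +0 (X); from XOO./XOX. depth 11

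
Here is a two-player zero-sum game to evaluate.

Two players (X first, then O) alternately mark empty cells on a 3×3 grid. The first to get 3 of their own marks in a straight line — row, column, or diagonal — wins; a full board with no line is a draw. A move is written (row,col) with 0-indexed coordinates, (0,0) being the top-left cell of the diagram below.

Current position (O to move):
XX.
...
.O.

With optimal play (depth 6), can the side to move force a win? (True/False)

ply 1, O at XX./.../.O. | (0,2)=+0→XXO/.../.O.*; (1,0)=-1→XX./O../.O.; (1,1)=-1→XX./.O./.O.; (1,2)=-1→XX./..O/.O.; (2,0)=-1→XX./.../OO.; (2,2)=-1→XX./.../.OO
ply 2, X at XXO/.../.O. | (1,0)=-1→XXO/X../.O.; (1,1)=-1→XXO/.X./.O.; (1,2)=-1→XXO/..X/.O.; (2,0)=+0→XXO/.../XO.*; (2,2)=+0→XXO/.../.OX
ply 3, O at XXO/.../XO. | (1,0)=+0→XXO/O../XO.*; (1,1)=-1→XXO/.O./XO.; (1,2)=-1→XXO/..O/XO.; (2,2)=-1→XXO/.../XOO
ply 4, X at XXO/O../XO. | (1,1)=+0→XXO/OX./XO.*; (1,2)=+0→XXO/O.X/XO.; (2,2)=+0→XXO/O../XOX
ply 5, O at XXO/OX./XO. | (1,2)=-1→XXO/OXO/XO.; (2,2)=+0→XXO/OX./XOO*
ply 6, X at XXO/OX./XOO | (1,2)=+0→XXO/OXX/XOO*
ply 7: XXO/OXX/XOO is terminal +0 (O); from XX./.../.O. depth 6

O winning at [XX./.../.O.]: False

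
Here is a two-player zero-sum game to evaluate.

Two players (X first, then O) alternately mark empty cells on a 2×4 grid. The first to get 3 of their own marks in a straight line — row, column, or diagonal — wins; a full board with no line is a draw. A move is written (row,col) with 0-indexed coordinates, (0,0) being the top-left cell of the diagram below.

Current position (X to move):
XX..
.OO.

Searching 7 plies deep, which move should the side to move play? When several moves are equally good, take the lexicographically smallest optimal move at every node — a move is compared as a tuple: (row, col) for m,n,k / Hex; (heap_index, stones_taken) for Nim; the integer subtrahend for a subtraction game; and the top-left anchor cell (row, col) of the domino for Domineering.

X's best at [XX../.OO.]: (0,2)

ply 1, X at XX../.OO. | (0,2)=+1→XXX./.OO.*; (0,3)=-1→XX.X/.OO.; (1,0)=-1→XX../XOO.; (1,3)=-1→XX../.OOX
ply 2: XXX./.OO. is terminal -1 (O); from XX../.OO. depth 7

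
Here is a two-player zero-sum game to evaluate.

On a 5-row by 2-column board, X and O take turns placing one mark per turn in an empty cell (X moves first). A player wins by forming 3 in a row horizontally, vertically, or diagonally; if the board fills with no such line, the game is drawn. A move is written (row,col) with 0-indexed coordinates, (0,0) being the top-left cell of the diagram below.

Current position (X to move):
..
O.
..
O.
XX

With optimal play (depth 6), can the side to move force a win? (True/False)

p1 X@[../O./../O./XX]: (0,0)[X./O./../O./XX]-1 (0,1)[.X/O./../O./XX]-1 (1,1)[../OX/../O./XX]-1 (2,0)[../O./X./O./XX]+0* (2,1)[../O./.X/O./XX]-1 (3,1)[../O./../OX/XX]-1
p2 O@[../O./X./O./XX]: (0,0)[O./O./X./O./XX]+0* (0,1)[.O/O./X./O./XX]+0 (1,1)[../OO/X./O./XX]+0 (2,1)[../O./XO/O./XX]+0 (3,1)[../O./X./OO/XX]+0
p3 X@[O./O./X./O./XX]: (0,1)[OX/O./X./O./XX]+0* (1,1)[O./OX/X./O./XX]+0 (2,1)[O./O./XX/O./XX]+0 (3,1)[O./O./X./OX/XX]+0
p4 O@[OX/O./X./O./XX]: (1,1)[OX/OO/X./O./XX]+0* (2,1)[OX/O./XO/O./XX]+0 (3,1)[OX/O./X./OO/XX]+0
p5 X@[OX/OO/X./O./XX]: (2,1)[OX/OO/XX/O./XX]+0* (3,1)[OX/OO/X./OX/XX]+0
p6 O@[OX/OO/XX/O./XX]: (3,1)[OX/OO/XX/OO/XX]+0*
p7 X@[OX/OO/XX/OO/XX] terminal +0; root [../O./../O./XX] d6

X winning at [../O./../O./XX]: False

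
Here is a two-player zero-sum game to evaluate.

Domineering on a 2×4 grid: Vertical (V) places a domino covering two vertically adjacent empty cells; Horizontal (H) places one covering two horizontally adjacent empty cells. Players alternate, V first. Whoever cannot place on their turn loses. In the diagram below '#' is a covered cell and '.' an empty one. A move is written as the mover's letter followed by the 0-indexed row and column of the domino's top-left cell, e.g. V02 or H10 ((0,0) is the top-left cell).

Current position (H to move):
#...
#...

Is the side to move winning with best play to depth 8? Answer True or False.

[#.../#...] H move#1: H01:+1/###./#...*, H02:+1/#.##/#..., H11:+1/#.../###., H12:+1/#.../#.##
[###./#...] V move#2: V03:-1/####/#..#*
[####/#..#] H move#3: H11:+1/####/####*
[####/####] end (terminal -1, V#4); searched #.../#... to 8

H winning at [#.../#...]: True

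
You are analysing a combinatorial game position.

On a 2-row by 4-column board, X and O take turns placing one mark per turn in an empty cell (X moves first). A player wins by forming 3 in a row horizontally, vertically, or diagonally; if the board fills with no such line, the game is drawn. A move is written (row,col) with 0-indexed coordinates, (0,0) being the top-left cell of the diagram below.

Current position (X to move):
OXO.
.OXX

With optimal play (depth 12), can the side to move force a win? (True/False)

[OXO./.OXX] X move#1: (0,3):+0/OXOX/.OXX*, (1,0):+0/OXO./XOXX
[OXOX/.OXX] O move#2: (1,0):+0/OXOX/OOXX*
[OXOX/OOXX] end (terminal +0, X#3); searched OXO./.OXX to 12

X winning at [OXO./.OXX]: False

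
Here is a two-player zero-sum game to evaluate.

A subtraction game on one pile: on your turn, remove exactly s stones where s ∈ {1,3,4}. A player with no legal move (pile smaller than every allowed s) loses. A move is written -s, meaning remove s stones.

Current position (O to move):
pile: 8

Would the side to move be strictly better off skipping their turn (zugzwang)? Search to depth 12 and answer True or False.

ply 1, O at 8 | -1=+1→7*; -3=-1→5; -4=-1→4
ply 2, X at 7 | -1=-1→6*; -3=-1→4; -4=-1→3
ply 3, O at 6 | -1=-1→5; -3=-1→3; -4=+1→2*
ply 4, X at 2 | -1=-1→1*
ply 5, O at 1 | -1=+1→0*
ply 6: 0 is terminal -1 (X); from 8 depth 12
if O skipped the turn, X would face:
~ ply 1, X at 8 | -1=+1→7*; -3=-1→5; -4=-1→4
~ ply 2, O at 7 | -1=-1→6*; -3=-1→4; -4=-1→3
~ ply 3, X at 6 | -1=-1→5; -3=-1→3; -4=+1→2*
~ ply 4, O at 2 | -1=-1→1*
~ ply 5, X at 1 | -1=+1→0*
~ ply 6: 0 is terminal -1 (O); from 8 depth 12
compare (O): move=+1 vs pass=-1

zugzwang(8, O) = False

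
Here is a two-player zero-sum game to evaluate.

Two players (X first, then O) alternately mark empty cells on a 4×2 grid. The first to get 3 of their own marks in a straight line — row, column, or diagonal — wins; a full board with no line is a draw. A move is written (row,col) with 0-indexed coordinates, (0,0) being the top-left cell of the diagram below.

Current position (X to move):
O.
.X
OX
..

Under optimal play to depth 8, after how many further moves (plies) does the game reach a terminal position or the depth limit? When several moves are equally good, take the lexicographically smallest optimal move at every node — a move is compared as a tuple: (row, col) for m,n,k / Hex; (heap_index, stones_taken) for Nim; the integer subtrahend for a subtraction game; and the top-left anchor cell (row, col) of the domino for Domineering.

PV length from [O./.X/OX/..]: 1 ply

[O./.X/OX/..] X move#1: (0,1):+1/OX/.X/OX/..*, (1,0):+1/O./XX/OX/.., (3,0):-1/O./.X/OX/X., (3,1):+1/O./.X/OX/.X
[OX/.X/OX/..] end (terminal -1, O#2); searched O./.X/OX/.. to 8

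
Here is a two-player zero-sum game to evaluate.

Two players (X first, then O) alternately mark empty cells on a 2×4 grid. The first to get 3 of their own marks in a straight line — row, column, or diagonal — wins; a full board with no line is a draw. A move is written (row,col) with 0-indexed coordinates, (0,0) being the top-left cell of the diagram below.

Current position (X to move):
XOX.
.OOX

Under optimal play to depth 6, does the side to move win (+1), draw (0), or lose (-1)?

[XOX./.OOX] X move#1: (0,3):-1/XOXX/.OOX, (1,0):+0/XOX./XOOX*
[XOX./XOOX] O move#2: (0,3):+0/XOXO/XOOX*
[XOXO/XOOX] end (terminal +0, X#3); searched XOX./.OOX to 6

value(XOX./.OOX, X) = 0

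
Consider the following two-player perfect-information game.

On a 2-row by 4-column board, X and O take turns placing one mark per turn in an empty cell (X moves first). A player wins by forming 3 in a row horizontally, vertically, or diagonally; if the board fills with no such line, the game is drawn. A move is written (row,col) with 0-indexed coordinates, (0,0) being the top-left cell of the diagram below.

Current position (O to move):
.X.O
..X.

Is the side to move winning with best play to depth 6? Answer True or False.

O winning at [.X.O/..X.]: False

p1 O@[.X.O/..X.]: (0,0)[OX.O/..X.]-1 (0,2)[.XOO/..X.]-1 (1,0)[.X.O/O.X.]+0* (1,1)[.X.O/.OX.]+0 (1,3)[.X.O/..XO]+0
p2 X@[.X.O/O.X.]: (0,0)[XX.O/O.X.]+0* (0,2)[.XXO/O.X.]+0 (1,1)[.X.O/OXX.]+0 (1,3)[.X.O/O.XX]+0
p3 O@[XX.O/O.X.]: (0,2)[XXOO/O.X.]+0* (1,1)[XX.O/OOX.]-1 (1,3)[XX.O/O.XO]-1
p4 X@[XXOO/O.X.]: (1,1)[XXOO/OXX.]+0* (1,3)[XXOO/O.XX]+0
p5 O@[XXOO/OXX.]: (1,3)[XXOO/OXXO]+0*
p6 X@[XXOO/OXXO] terminal +0; root [.X.O/..X.] d6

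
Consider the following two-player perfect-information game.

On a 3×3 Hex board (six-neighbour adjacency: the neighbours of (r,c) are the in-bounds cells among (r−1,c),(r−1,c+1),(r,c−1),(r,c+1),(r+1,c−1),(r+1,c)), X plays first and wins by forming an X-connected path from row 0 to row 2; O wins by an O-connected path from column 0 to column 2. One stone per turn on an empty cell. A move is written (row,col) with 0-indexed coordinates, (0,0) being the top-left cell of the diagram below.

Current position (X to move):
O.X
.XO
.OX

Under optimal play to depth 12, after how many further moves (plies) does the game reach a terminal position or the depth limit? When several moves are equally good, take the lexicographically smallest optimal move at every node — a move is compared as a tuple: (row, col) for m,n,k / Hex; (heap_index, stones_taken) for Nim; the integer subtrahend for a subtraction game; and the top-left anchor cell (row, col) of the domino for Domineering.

ply 1, X at O.X/.XO/.OX | (0,1)=-1→OXX/.XO/.OX; (1,0)=-1→O.X/XXO/.OX; (2,0)=+1→O.X/.XO/XOX*
ply 2: O.X/.XO/XOX is terminal -1 (O); from O.X/.XO/.OX depth 12

PV length from [O.X/.XO/.OX]: 1 ply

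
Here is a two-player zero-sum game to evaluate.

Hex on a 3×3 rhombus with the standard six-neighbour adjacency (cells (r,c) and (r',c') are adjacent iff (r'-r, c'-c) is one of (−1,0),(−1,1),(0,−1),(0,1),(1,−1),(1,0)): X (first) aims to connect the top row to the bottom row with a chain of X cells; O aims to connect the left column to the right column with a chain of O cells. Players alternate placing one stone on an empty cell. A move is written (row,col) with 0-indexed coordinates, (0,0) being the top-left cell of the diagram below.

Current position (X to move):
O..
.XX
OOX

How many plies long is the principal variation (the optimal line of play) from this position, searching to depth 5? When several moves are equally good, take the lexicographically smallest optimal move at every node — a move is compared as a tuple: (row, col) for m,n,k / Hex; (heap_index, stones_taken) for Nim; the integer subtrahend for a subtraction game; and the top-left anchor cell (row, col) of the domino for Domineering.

p1 X@[O../.XX/OOX]: (0,1)[OX./.XX/OOX]+1* (0,2)[O.X/.XX/OOX]+1 (1,0)[O../XXX/OOX]+1
p2 O@[OX./.XX/OOX] terminal -1; root [O../.XX/OOX] d5

PV length from [O../.XX/OOX]: 1 ply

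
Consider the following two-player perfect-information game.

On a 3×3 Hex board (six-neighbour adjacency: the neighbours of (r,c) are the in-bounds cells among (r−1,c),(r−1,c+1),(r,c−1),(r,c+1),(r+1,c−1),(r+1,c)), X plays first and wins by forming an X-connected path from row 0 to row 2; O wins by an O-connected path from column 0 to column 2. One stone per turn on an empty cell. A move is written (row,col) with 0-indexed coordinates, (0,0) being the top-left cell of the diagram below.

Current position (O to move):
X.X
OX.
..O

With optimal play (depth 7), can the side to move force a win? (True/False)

ply 1, O at X.X/OX./..O | (0,1)=-1→XOX/OX./..O*; (1,2)=-1→X.X/OXO/..O; (2,0)=-1→X.X/OX./O.O; (2,1)=-1→X.X/OX./.OO
ply 2, X at XOX/OX./..O | (1,2)=+1→XOX/OXX/..O*; (2,0)=+1→XOX/OX./X.O; (2,1)=+1→XOX/OX./.XO
ply 3, O at XOX/OXX/..O | (2,0)=-1→XOX/OXX/O.O*; (2,1)=-1→XOX/OXX/.OO
ply 4, X at XOX/OXX/O.O | (2,1)=+1→XOX/OXX/OXO*
ply 5: XOX/OXX/OXO is terminal -1 (O); from X.X/OX./..O depth 7

O winning at [X.X/OX./..O]: False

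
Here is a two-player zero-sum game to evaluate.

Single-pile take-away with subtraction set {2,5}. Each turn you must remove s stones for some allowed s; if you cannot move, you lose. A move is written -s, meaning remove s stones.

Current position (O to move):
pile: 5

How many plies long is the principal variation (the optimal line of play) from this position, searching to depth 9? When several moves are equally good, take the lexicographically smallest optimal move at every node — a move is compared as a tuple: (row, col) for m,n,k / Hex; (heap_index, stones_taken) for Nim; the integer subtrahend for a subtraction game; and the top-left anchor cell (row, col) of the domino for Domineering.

PV length from [5]: 1 ply

p1 O@[5]: -2[3]-1 -5[0]+1*
p2 X@[0] terminal -1; root [5] d9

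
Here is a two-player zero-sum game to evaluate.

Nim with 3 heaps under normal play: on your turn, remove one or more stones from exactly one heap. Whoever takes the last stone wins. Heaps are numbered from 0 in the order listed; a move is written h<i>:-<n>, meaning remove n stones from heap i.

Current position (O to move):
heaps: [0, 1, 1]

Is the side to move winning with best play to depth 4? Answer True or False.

[(0,1,1)] O move#1: h1:-1:-1/(0,0,1)*, h2:-1:-1/(0,1,0)
[(0,0,1)] X move#2: h2:-1:+1/(0,0,0)*
[(0,0,0)] end (terminal -1, O#3); searched (0,1,1) to 4

O winning at [(0,1,1)]: False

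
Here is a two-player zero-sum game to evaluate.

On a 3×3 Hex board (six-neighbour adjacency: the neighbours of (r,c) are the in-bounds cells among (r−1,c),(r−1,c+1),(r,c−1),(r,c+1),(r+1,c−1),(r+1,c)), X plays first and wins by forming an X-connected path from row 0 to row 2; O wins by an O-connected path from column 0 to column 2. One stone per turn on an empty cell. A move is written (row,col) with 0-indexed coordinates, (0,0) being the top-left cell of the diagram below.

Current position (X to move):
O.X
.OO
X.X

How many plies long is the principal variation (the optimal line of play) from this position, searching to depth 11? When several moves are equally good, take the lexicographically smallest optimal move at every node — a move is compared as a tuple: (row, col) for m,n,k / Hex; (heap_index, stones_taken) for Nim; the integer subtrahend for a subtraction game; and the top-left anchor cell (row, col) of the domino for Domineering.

[O.X/.OO/X.X] X move#1: (0,1):-1/OXX/.OO/X.X*, (1,0):-1/O.X/XOO/X.X, (2,1):-1/O.X/.OO/XXX
[OXX/.OO/X.X] O move#2: (1,0):+1/OXX/OOO/X.X*, (2,1):-1/OXX/.OO/XOX
[OXX/OOO/X.X] end (terminal -1, X#3); searched O.X/.OO/X.X to 11

PV length from [O.X/.OO/X.X]: 2 plies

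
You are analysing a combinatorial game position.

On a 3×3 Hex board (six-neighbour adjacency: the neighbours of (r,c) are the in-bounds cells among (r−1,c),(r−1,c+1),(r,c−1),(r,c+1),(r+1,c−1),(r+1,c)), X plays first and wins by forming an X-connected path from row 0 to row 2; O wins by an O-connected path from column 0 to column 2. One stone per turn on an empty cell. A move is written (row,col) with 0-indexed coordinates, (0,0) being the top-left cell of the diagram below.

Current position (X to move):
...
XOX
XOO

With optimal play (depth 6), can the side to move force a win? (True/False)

X winning at [.../XOX/XOO]: True

ply 1, X at .../XOX/XOO | (0,0)=+1→X../XOX/XOO*; (0,1)=+1→.X./XOX/XOO; (0,2)=+1→..X/XOX/XOO
ply 2: X../XOX/XOO is terminal -1 (O); from .../XOX/XOO depth 6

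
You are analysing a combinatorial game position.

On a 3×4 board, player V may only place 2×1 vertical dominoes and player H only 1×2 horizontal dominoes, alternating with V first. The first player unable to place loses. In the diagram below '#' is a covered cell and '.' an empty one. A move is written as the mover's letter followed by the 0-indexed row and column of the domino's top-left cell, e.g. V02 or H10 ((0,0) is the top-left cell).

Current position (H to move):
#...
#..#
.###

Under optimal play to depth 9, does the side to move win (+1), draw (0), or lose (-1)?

[#.../#..#/.###] H move#1: H01:+1/###./#..#/.###*, H02:-1/#.##/#..#/.###, H11:+1/#.../####/.###
[###./#..#/.###] end (terminal -1, V#2); searched #.../#..#/.### to 9

value(#.../#..#/.###, H) = +1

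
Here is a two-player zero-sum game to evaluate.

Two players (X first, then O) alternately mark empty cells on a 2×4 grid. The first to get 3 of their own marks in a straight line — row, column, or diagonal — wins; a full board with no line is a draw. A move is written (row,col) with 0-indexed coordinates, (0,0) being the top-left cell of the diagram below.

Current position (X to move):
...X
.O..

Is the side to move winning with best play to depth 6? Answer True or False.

X winning at [...X/.O..]: False

ply 1, X at ...X/.O.. | (0,0)=-1→X..X/.O..; (0,1)=+0→.X.X/.O..*; (0,2)=+0→..XX/.O..; (1,0)=+0→...X/XO..; (1,2)=+0→...X/.OX.; (1,3)=+0→...X/.O.X
ply 2, O at .X.X/.O.. | (0,0)=-1→OX.X/.O..; (0,2)=+0→.XOX/.O..*; (1,0)=-1→.X.X/OO..; (1,2)=-1→.X.X/.OO.; (1,3)=-1→.X.X/.O.O
ply 3, X at .XOX/.O.. | (0,0)=-1→XXOX/.O..; (1,0)=+0→.XOX/XO..*; (1,2)=+0→.XOX/.OX.; (1,3)=+0→.XOX/.O.X
ply 4, O at .XOX/XO.. | (0,0)=+0→OXOX/XO..*; (1,2)=+0→.XOX/XOO.; (1,3)=+0→.XOX/XO.O
ply 5, X at OXOX/XO.. | (1,2)=+0→OXOX/XOX.*; (1,3)=+0→OXOX/XO.X
ply 6, O at OXOX/XOX. | (1,3)=+0→OXOX/XOXO*
ply 7: OXOX/XOXO is terminal +0 (X); from ...X/.O.. depth 6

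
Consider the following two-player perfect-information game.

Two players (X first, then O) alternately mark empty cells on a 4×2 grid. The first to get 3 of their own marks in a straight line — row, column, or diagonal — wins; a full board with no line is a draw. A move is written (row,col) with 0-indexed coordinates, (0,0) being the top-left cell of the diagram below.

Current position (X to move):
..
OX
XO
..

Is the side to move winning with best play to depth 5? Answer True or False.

p1 X@[../OX/XO/..]: (0,0)[X./OX/XO/..]+0* (0,1)[.X/OX/XO/..]+0 (3,0)[../OX/XO/X.]+0 (3,1)[../OX/XO/.X]+0
p2 O@[X./OX/XO/..]: (0,1)[XO/OX/XO/..]+0* (3,0)[X./OX/XO/O.]+0 (3,1)[X./OX/XO/.O]+0
p3 X@[XO/OX/XO/..]: (3,0)[XO/OX/XO/X.]+0* (3,1)[XO/OX/XO/.X]+0
p4 O@[XO/OX/XO/X.]: (3,1)[XO/OX/XO/XO]+0*
p5 X@[XO/OX/XO/XO] terminal +0; root [../OX/XO/..] d5

X winning at [../OX/XO/..]: False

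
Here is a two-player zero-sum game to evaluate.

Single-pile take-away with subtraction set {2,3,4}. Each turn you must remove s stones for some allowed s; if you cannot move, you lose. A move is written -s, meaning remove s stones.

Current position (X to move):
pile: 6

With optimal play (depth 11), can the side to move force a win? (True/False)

X winning at [6]: False

p1 X@[6]: -2[4]-1* -3[3]-1 -4[2]-1
p2 O@[4]: -2[2]-1 -3[1]+1* -4[0]+1
p3 X@[1] terminal -1; root [6] d11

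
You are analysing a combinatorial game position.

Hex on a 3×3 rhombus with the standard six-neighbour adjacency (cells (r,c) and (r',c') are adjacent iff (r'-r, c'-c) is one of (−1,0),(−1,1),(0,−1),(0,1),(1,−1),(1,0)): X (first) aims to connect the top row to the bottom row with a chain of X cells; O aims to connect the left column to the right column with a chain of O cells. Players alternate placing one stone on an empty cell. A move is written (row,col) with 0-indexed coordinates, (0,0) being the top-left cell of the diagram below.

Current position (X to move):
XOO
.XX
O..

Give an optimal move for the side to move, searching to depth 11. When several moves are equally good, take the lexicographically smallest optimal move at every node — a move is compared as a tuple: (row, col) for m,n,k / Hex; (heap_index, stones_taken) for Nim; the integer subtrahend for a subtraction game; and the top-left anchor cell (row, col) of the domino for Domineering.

[XOO/.XX/O..] X move#1: (1,0):+1/XOO/XXX/O..*, (2,1):-1/XOO/.XX/OX., (2,2):-1/XOO/.XX/O.X
[XOO/XXX/O..] O move#2: (2,1):-1/XOO/XXX/OO.*, (2,2):-1/XOO/XXX/O.O
[XOO/XXX/OO.] X move#3: (2,2):+1/XOO/XXX/OOX*
[XOO/XXX/OOX] end (terminal -1, O#4); searched XOO/.XX/O.. to 11

X's best at [XOO/.XX/O..]: (1,0)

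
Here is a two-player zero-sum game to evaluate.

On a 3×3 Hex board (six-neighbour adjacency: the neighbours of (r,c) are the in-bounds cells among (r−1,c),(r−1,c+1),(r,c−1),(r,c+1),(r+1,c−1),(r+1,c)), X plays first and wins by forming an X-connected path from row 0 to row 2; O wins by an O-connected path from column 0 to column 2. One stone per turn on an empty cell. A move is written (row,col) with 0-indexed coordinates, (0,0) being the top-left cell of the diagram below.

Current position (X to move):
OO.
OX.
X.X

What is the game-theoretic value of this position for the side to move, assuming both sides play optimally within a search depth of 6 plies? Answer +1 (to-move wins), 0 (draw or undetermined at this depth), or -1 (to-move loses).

p1 X@[OO./OX./X.X]: (0,2)[OOX/OX./X.X]+1* (1,2)[OO./OXX/X.X]-1 (2,1)[OO./OX./XXX]-1
p2 O@[OOX/OX./X.X] terminal -1; root [OO./OX./X.X] d6

value(OO./OX./X.X, X) = +1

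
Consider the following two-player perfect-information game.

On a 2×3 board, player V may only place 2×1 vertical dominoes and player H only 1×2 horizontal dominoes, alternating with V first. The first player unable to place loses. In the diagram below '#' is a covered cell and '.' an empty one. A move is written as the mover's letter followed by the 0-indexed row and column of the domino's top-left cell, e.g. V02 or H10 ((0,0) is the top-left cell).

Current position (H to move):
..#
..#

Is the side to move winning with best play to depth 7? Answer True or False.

[..#/..#] H move#1: H00:+1/###/..#*, H10:+1/..#/###
[###/..#] end (terminal -1, V#2); searched ..#/..# to 7

H winning at [..#/..#]: True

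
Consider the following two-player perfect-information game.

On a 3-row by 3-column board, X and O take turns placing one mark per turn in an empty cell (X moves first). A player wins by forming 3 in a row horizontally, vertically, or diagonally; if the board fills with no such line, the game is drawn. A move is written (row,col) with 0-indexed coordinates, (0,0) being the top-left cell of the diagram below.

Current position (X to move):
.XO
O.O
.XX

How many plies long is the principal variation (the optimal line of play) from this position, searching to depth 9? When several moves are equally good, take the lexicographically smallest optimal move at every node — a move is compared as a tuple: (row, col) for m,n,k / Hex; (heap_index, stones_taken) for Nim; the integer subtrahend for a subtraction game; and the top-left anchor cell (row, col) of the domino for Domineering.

PV length from [.XO/O.O/.XX]: 1 ply

p1 X@[.XO/O.O/.XX]: (0,0)[XXO/O.O/.XX]-1 (1,1)[.XO/OXO/.XX]+1* (2,0)[.XO/O.O/XXX]+1
p2 O@[.XO/OXO/.XX] terminal -1; root [.XO/O.O/.XX] d9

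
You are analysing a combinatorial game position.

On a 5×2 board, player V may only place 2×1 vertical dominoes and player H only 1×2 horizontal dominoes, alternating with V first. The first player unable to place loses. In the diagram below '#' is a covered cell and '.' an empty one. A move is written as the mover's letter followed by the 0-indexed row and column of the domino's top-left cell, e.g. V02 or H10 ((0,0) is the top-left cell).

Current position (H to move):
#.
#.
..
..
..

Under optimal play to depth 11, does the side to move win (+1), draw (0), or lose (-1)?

[#./#./../../..] H move#1: H20:-1/#./#./##/../.., H30:+1/#./#./../##/..*, H40:-1/#./#./../../##
[#./#./../##/..] V move#2: V01:-1/##/##/../##/..*, V11:-1/#./##/.#/##/..
[##/##/../##/..] H move#3: H20:+1/##/##/##/##/..*, H40:+1/##/##/../##/##
[##/##/##/##/..] end (terminal -1, V#4); searched #./#./../../.. to 11

value(#./#./../../.., H) = +1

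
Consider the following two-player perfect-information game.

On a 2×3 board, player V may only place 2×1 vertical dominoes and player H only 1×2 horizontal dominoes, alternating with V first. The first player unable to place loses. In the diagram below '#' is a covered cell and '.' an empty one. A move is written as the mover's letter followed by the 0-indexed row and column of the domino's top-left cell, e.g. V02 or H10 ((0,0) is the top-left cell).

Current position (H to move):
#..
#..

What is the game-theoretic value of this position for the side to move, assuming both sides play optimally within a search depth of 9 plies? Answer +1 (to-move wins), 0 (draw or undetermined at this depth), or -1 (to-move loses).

p1 H@[#../#..]: H01[###/#..]+1* H11[#../###]+1
p2 V@[###/#..] terminal -1; root [#../#..] d9

value(#../#.., H) = +1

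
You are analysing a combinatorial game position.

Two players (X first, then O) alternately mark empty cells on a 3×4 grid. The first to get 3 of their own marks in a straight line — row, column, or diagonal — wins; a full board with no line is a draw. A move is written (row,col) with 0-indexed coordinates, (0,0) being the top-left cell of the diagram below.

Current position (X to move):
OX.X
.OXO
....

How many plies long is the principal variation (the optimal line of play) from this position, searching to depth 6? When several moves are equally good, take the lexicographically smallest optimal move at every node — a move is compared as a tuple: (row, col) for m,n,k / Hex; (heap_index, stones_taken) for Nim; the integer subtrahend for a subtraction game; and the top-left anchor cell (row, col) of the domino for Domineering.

p1 X@[OX.X/.OXO/....]: (0,2)[OXXX/.OXO/....]+1* (1,0)[OX.X/XOXO/....]-1 (2,0)[OX.X/.OXO/X...]-1 (2,1)[OX.X/.OXO/.X..]+1 (2,2)[OX.X/.OXO/..X.]+1 (2,3)[OX.X/.OXO/...X]+1
p2 O@[OXXX/.OXO/....] terminal -1; root [OX.X/.OXO/....] d6

PV length from [OX.X/.OXO/....]: 1 ply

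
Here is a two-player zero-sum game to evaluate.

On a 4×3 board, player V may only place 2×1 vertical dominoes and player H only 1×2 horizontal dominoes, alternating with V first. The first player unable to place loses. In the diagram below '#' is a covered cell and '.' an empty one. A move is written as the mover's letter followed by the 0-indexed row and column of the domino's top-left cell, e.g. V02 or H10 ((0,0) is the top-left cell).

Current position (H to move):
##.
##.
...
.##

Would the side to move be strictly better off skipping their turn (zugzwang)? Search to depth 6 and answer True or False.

zugzwang(##./##./.../.##, H) = False

p1 H@[##./##./.../.##]: H20[##./##./##./.##]-1* H21[##./##./.##/.##]-1
p2 V@[##./##./##./.##]: V02[###/###/##./.##]+1* V12[##./###/###/.##]+1
p3 H@[###/###/##./.##] terminal -1; root [##./##./.../.##] d6
suppose H passes — search the same position with V to move:
pass> p1 V@[##./##./.../.##]: V02[###/###/.../.##]-1 V12[##./###/..#/.##]-1 V20[##./##./#../###]+1*
pass> p2 H@[##./##./#../###]: H21[##./##./###/###]-1*
pass> p3 V@[##./##./###/###]: V02[###/###/###/###]+1*
pass> p4 H@[###/###/###/###] terminal -1; root [##./##./.../.##] d6
for H: play -1, pass -1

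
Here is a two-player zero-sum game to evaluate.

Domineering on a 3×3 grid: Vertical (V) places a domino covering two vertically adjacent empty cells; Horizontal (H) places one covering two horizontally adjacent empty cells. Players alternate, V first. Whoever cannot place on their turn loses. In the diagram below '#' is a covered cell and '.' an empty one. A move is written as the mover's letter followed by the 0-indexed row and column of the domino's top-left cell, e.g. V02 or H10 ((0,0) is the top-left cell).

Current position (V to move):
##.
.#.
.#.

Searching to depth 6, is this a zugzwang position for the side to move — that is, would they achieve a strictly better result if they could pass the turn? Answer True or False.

zugzwang(##./.#./.#., V) = False

ply 1, V at ##./.#./.#. | V02=+1→###/.##/.#.*; V10=+1→##./##./##.; V12=+1→##./.##/.##
ply 2: ###/.##/.#. is terminal -1 (H); from ##./.#./.#. depth 6
suppose V passes — search the same position with H to move:
pass> ply 1: ##./.#./.#. is terminal -1 (H); from ##./.#./.#. depth 6
for V: play +1, pass +1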